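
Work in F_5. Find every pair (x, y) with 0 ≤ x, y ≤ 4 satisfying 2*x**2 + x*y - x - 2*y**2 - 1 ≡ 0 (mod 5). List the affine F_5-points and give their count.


Affine F_5-points: {(1, 0), (1, 3), (2, 0), (2, 1), (3, 1), (3, 3)}; count = 6.

For each of the 25 pairs (x, y) ∈ F_5², evaluate f(x, y) mod 5. Record the zeros.
  x = 0: [0↦4, 1↦2, 2↦1, 3↦1, 4↦2]  zeros at y ∈ ∅
  x = 1: [0↦0, 1↦4, 2↦4, 3↦0, 4↦2]  zeros at y ∈ {0, 3}
  x = 2: [0↦0, 1↦0, 2↦1, 3↦3, 4↦1]  zeros at y ∈ {0, 1}
  x = 3: [0↦4, 1↦0, 2↦2, 3↦0, 4↦4]  zeros at y ∈ {1, 3}
  x = 4: [0↦2, 1↦4, 2↦2, 3↦1, 4↦1]  zeros at y ∈ ∅
Collecting zeros: affine points = {(1, 0), (1, 3), (2, 0), (2, 1), (3, 1), (3, 3)}.
Total count |C(F_5)_aff| = 6.


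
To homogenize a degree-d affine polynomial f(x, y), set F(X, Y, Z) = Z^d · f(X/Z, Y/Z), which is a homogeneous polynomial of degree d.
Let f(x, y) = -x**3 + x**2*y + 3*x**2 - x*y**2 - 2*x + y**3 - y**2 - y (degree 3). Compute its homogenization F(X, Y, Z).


F(X, Y, Z) = -X**3 + X**2*Y + 3*X**2*Z - X*Y**2 - 2*X*Z**2 + Y**3 - Y**2*Z - Y*Z**2

deg(f) = 3.
Substitute x = X/Z, y = Y/Z into f, then multiply by Z^3.
  monomial -1·x^3·y^0 ↦ -1·X^3·Y^0·Z^0.
  monomial 1·x^2·y^1 ↦ 1·X^2·Y^1·Z^0.
  monomial 3·x^2·y^0 ↦ 3·X^2·Y^0·Z^1.
  monomial -1·x^1·y^2 ↦ -1·X^1·Y^2·Z^0.
  monomial -2·x^1·y^0 ↦ -2·X^1·Y^0·Z^2.
  monomial 1·x^0·y^3 ↦ 1·X^0·Y^3·Z^0.
  monomial -1·x^0·y^2 ↦ -1·X^0·Y^2·Z^1.
  monomial -1·x^0·y^1 ↦ -1·X^0·Y^1·Z^2.
Collecting: F(X, Y, Z) = -X**3 + X**2*Y + 3*X**2*Z - X*Y**2 - 2*X*Z**2 + Y**3 - Y**2*Z - Y*Z**2.


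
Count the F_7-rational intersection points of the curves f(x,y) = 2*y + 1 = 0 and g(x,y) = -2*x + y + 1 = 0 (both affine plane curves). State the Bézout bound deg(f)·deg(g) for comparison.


Common zeros: {(2, 3)}; count = 1; Bézout bound = 1.

deg(f) = 1, deg(g) = 1, so Bézout bound = 1.
Scan x ∈ F_7. For each x, list the y ∈ F_7 with f(x, y) ≡ 0 and those with g(x, y) ≡ 0 (mod 7); the common zeros in that column are the intersection.
  x = 0: f ≡ 0 at y ∈ {3}; g ≡ 0 at y ∈ {6}; common: ∅.
  x = 1: f ≡ 0 at y ∈ {3}; g ≡ 0 at y ∈ {1}; common: ∅.
  x = 2: f ≡ 0 at y ∈ {3}; g ≡ 0 at y ∈ {3}; common: {3}.
  x = 3: f ≡ 0 at y ∈ {3}; g ≡ 0 at y ∈ {5}; common: ∅.
  x = 4: f ≡ 0 at y ∈ {3}; g ≡ 0 at y ∈ {0}; common: ∅.
  x = 5: f ≡ 0 at y ∈ {3}; g ≡ 0 at y ∈ {2}; common: ∅.
  x = 6: f ≡ 0 at y ∈ {3}; g ≡ 0 at y ∈ {4}; common: ∅.
Collecting: common zeros = {(2, 3)}, so the count is 1.
Comparison with the Bézout bound: 1 ≤ 1 = deg(f)·deg(g), as expected for curves with no common component (the bound is attained).


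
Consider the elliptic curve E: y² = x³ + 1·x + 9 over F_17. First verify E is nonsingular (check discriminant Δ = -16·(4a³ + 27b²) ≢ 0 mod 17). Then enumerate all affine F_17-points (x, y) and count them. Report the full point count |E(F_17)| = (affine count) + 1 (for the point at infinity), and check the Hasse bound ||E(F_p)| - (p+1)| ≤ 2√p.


Affine points = {(0, 3), (0, 14), (2, 6), (2, 11), (4, 3), (4, 14), (7, 6), (7, 11), (8, 6), (8, 11), (9, 4), (9, 13), (10, 4), (10, 13), (11, 5), (11, 12), (12, 7), (12, 10), (13, 3), (13, 14), (14, 8), (14, 9), (15, 4), (15, 13)}; affine count = 24; |E(F_17)| = 25.

Discriminant check: Δ ∝ 4a³ + 27b² = 4·1³ + 27·9² = 4·1 + 27·81 ≡ 15 (mod 17). Nonzero ⇒ E is nonsingular.
For each x ∈ F_17, compute rhs = x³ + 1·x + 9 mod 17, then count y ∈ F_17 with y² ≡ rhs.
  x = 0: rhs = 9, matching y values: 3, 14 (2 points).
  x = 1: rhs = 11, matching y values: none (0 points).
  x = 2: rhs = 2, matching y values: 6, 11 (2 points).
  x = 3: rhs = 5, matching y values: none (0 points).
  x = 4: rhs = 9, matching y values: 3, 14 (2 points).
  x = 5: rhs = 3, matching y values: none (0 points).
  x = 6: rhs = 10, matching y values: none (0 points).
  x = 7: rhs = 2, matching y values: 6, 11 (2 points).
  x = 8: rhs = 2, matching y values: 6, 11 (2 points).
  x = 9: rhs = 16, matching y values: 4, 13 (2 points).
  x = 10: rhs = 16, matching y values: 4, 13 (2 points).
  x = 11: rhs = 8, matching y values: 5, 12 (2 points).
  x = 12: rhs = 15, matching y values: 7, 10 (2 points).
  x = 13: rhs = 9, matching y values: 3, 14 (2 points).
  x = 14: rhs = 13, matching y values: 8, 9 (2 points).
  x = 15: rhs = 16, matching y values: 4, 13 (2 points).
  x = 16: rhs = 7, matching y values: none (0 points).
Total affine count: 24.
Full point count |E(F_17)| = 24 + 1 = 25.
Hasse bound: |25 − (17+1)| = |7| = 7 ≤ 2√17 ≈ 8.2462 ✓.


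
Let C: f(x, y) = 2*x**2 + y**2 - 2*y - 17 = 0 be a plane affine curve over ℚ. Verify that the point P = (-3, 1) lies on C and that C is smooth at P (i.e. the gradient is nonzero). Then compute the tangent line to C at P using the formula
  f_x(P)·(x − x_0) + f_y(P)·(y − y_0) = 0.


Tangent line at P: -12*x - 36 = 0.

Step 1: f(-3, 1) = 0, so P lies on C.
Step 2: partial derivatives
  f_x(x, y) = 4*x, f_y(x, y) = 2*y - 2.
  f_x(P) = -12, f_y(P) = 0 (gradient nonzero, so P is smooth).
Step 3: tangent line at P: -12·(x − -3) + 0·(y − 1) = 0.
Expanding: -12*x - 36 = 0.


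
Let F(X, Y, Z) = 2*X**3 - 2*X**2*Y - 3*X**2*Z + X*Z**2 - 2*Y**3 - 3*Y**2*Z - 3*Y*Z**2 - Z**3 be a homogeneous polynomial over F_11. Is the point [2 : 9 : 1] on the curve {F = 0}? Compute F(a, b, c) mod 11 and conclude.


F(2,9,1) ≡ 9 (mod 11); P is NOT on the curve.

Evaluate F(2, 9, 1) term-by-term (mod 11).
  2*X**3 ↦ 2·8·1·1 = 16
  -2*X**2*Y ↦ -2·4·9·1 = -72
  -3*X**2*Z ↦ -3·4·1·1 = -12
  X*Z**2 ↦ 1·2·1·1 = 2
  -2*Y**3 ↦ -2·1·729·1 = -1458
  -3*Y**2*Z ↦ -3·1·81·1 = -243
  -3*Y*Z**2 ↦ -3·1·9·1 = -27
  -Z**3 ↦ -1·1·1·1 = -1
Sum: F(2, 9, 1) = (16) + (-72) + (-12) + (2) + (-1458) + (-243) + (-27) + (-1) = -1795.
Reducing mod 11: -1795 ≡ 9 (mod 11).
Since F(a, b, c) ≡ 9 ≠ 0 (mod 11), P does NOT lie on the curve.


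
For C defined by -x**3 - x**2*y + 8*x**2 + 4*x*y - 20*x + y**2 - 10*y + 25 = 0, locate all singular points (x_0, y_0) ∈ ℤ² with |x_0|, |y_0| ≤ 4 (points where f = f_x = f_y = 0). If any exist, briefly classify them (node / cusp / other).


Singular points: {(2, 3)}; classification: node.

Compute partial derivatives:
  f_x = -3*x**2 - 2*x*y + 16*x + 4*y - 20.
  f_y = -x**2 + 4*x + 2*y - 10.
Scan x_0 ∈ {−4, ..., 4}. For each x_0, f_y(x_0, y) is a polynomial in y; find its integer roots y ∈ {−4, ..., 4}, then test f_x and f at those candidates.
  x = -4: f_y(-4, y) = 2*y - 42; no integer root y with |y| ≤ 4.
  x = -3: f_y(-3, y) = 2*y - 31; no integer root y with |y| ≤ 4.
  x = -2: f_y(-2, y) = 2*y - 22; no integer root y with |y| ≤ 4.
  x = -1: f_y(-1, y) = 2*y - 15; no integer root y with |y| ≤ 4.
  x = 0: f_y(0, y) = 2*y - 10; no integer root y with |y| ≤ 4.
  x = 1: f_y(1, y) = 2*y - 7; no integer root y with |y| ≤ 4.
  x = 2: f_y(2, y) = 2*y - 6; vanishes at y ∈ {3}. (2, 3): f_x = 0, f = 0 — SINGULAR.
  x = 3: f_y(3, y) = 2*y - 7; no integer root y with |y| ≤ 4.
  x = 4: f_y(4, y) = 2*y - 10; no integer root y with |y| ≤ 4.
Only singular point on the grid: (2, 3).
Classify: substitute x = 2 + u, y = 3 + v and expand: f = -u**3 - u**2*v - u**2 + v**2.
No constant or linear terms (consistent with a singular point). Quadratic part: -u**2 + v**2. Cubic part: -u**3 - u**2*v.
The quadratic part v**2 - u**2 = (v − u)(v + u) splits into two distinct linear factors, so there are two distinct tangent lines y − 3 = ±(x − 2) — this is a node (ordinary double point).
Classification: node.


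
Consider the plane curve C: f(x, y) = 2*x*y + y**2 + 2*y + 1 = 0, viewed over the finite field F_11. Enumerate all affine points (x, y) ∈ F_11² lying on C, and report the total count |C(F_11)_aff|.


Affine F_11-points: {(0, 10), (1, 3), (1, 4), (3, 5), (3, 9), (6, 2), (6, 6), (8, 7), (8, 8), (9, 1)}; count = 10.

For each of the 121 pairs (x, y) ∈ F_11², evaluate f(x, y) mod 11. Record the zeros.
  x = 0: [0↦1, 1↦4, 2↦9, 3↦5, 4↦3, 5↦3, 6↦5, 7↦9, 8↦4, 9↦1, 10↦0]  zeros at y ∈ {10}
  x = 1: [0↦1, 1↦6, 2↦2, 3↦0, 4↦0, 5↦2, 6↦6, 7↦1, 8↦9, 9↦8, 10↦9]  zeros at y ∈ {3, 4}
  x = 2: [0↦1, 1↦8, 2↦6, 3↦6, 4↦8, 5↦1, 6↦7, 7↦4, 8↦3, 9↦4, 10↦7]  zeros at y ∈ ∅
  x = 3: [0↦1, 1↦10, 2↦10, 3↦1, 4↦5, 5↦0, 6↦8, 7↦7, 8↦8, 9↦0, 10↦5]  zeros at y ∈ {5, 9}
  x = 4: [0↦1, 1↦1, 2↦3, 3↦7, 4↦2, 5↦10, 6↦9, 7↦10, 8↦2, 9↦7, 10↦3]  zeros at y ∈ ∅
  x = 5: [0↦1, 1↦3, 2↦7, 3↦2, 4↦10, 5↦9, 6↦10, 7↦2, 8↦7, 9↦3, 10↦1]  zeros at y ∈ ∅
  x = 6: [0↦1, 1↦5, 2↦0, 3↦8, 4↦7, 5↦8, 6↦0, 7↦5, 8↦1, 9↦10, 10↦10]  zeros at y ∈ {2, 6}
  x = 7: [0↦1, 1↦7, 2↦4, 3↦3, 4↦4, 5↦7, 6↦1, 7↦8, 8↦6, 9↦6, 10↦8]  zeros at y ∈ ∅
  x = 8: [0↦1, 1↦9, 2↦8, 3↦9, 4↦1, 5↦6, 6↦2, 7↦0, 8↦0, 9↦2, 10↦6]  zeros at y ∈ {7, 8}
  x = 9: [0↦1, 1↦0, 2↦1, 3↦4, 4↦9, 5↦5, 6↦3, 7↦3, 8↦5, 9↦9, 10↦4]  zeros at y ∈ {1}
  x = 10: [0↦1, 1↦2, 2↦5, 3↦10, 4↦6, 5↦4, 6↦4, 7↦6, 8↦10, 9↦5, 10↦2]  zeros at y ∈ ∅
Collecting zeros: affine points = {(0, 10), (1, 3), (1, 4), (3, 5), (3, 9), (6, 2), (6, 6), (8, 7), (8, 8), (9, 1)}.
Total count |C(F_11)_aff| = 10.


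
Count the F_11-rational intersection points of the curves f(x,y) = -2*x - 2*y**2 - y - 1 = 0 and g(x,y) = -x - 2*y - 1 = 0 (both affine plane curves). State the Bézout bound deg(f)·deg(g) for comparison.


Common zeros: ∅; count = 0; Bézout bound = 2.

deg(f) = 2, deg(g) = 1, so Bézout bound = 2.
Scan x ∈ F_11. For each x, list the y ∈ F_11 with f(x, y) ≡ 0 and those with g(x, y) ≡ 0 (mod 11); the common zeros in that column are the intersection.
  x = 0: f ≡ 0 at y ∈ {2, 3}; g ≡ 0 at y ∈ {5}; common: ∅.
  x = 1: f ≡ 0 at y ∈ ∅; g ≡ 0 at y ∈ {10}; common: ∅.
  x = 2: f ≡ 0 at y ∈ {7, 9}; g ≡ 0 at y ∈ {4}; common: ∅.
  x = 3: f ≡ 0 at y ∈ {8}; g ≡ 0 at y ∈ {9}; common: ∅.
  x = 4: f ≡ 0 at y ∈ ∅; g ≡ 0 at y ∈ {3}; common: ∅.
  x = 5: f ≡ 0 at y ∈ {0, 5}; g ≡ 0 at y ∈ {8}; common: ∅.
  x = 6: f ≡ 0 at y ∈ ∅; g ≡ 0 at y ∈ {2}; common: ∅.
  x = 7: f ≡ 0 at y ∈ ∅; g ≡ 0 at y ∈ {7}; common: ∅.
  x = 8: f ≡ 0 at y ∈ ∅; g ≡ 0 at y ∈ {1}; common: ∅.
  x = 9: f ≡ 0 at y ∈ {1, 4}; g ≡ 0 at y ∈ {6}; common: ∅.
  x = 10: f ≡ 0 at y ∈ {6, 10}; g ≡ 0 at y ∈ {0}; common: ∅.
Collecting: common zeros = ∅, so the count is 0.
Comparison with the Bézout bound: 0 ≤ 2 = deg(f)·deg(g), as expected for curves with no common component (the affine F_11-count falls short of the bound because intersections may lie at infinity, over extension fields, or carry multiplicity).


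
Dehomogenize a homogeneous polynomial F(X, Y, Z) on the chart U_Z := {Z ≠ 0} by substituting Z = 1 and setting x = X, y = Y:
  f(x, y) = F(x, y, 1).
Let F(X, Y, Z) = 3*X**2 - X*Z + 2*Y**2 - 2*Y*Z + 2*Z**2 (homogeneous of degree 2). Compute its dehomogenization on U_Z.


f(x, y) = 3*x**2 - x + 2*y**2 - 2*y + 2

On U_Z we set Z = 1. Each monomial c·X^i·Y^j·Z^k in F becomes c·x^i·y^j·1^k = c·x^i·y^j.
Substituting Z = 1: F(X, Y, 1) = 3*x**2 - x + 2*y**2 - 2*y + 2.
Note: deg(f) ≤ deg(F) = 2; strict inequality happens when F is divisible by Z (lost terms).


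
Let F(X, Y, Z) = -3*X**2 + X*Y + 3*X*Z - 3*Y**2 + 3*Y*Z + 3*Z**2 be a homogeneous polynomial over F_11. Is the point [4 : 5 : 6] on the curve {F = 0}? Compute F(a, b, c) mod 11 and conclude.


F(4,5,6) ≡ 2 (mod 11); P is NOT on the curve.

Evaluate F(4, 5, 6) term-by-term (mod 11).
  -3*X**2 ↦ -3·16·1·1 = -48
  X*Y ↦ 1·4·5·1 = 20
  3*X*Z ↦ 3·4·1·6 = 72
  -3*Y**2 ↦ -3·1·25·1 = -75
  3*Y*Z ↦ 3·1·5·6 = 90
  3*Z**2 ↦ 3·1·1·36 = 108
Sum: F(4, 5, 6) = (-48) + (20) + (72) + (-75) + (90) + (108) = 167.
Reducing mod 11: 167 ≡ 2 (mod 11).
Since F(a, b, c) ≡ 2 ≠ 0 (mod 11), P does NOT lie on the curve.


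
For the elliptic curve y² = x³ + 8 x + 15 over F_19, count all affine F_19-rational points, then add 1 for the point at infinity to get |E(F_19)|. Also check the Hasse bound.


Affine points = {(1, 9), (1, 10), (2, 1), (2, 18), (3, 3), (3, 16), (4, 4), (4, 15), (5, 3), (5, 16), (11, 3), (11, 16), (13, 6), (13, 13), (18, 5), (18, 14)}; affine count = 16; |E(F_19)| = 17.

Discriminant check: Δ ∝ 4a³ + 27b² = 4·8³ + 27·15² = 4·512 + 27·225 ≡ 10 (mod 19). Nonzero ⇒ E is nonsingular.
For each x ∈ F_19, compute rhs = x³ + 8·x + 15 mod 19, then count y ∈ F_19 with y² ≡ rhs.
  x = 0: rhs = 15, matching y values: none (0 points).
  x = 1: rhs = 5, matching y values: 9, 10 (2 points).
  x = 2: rhs = 1, matching y values: 1, 18 (2 points).
  x = 3: rhs = 9, matching y values: 3, 16 (2 points).
  x = 4: rhs = 16, matching y values: 4, 15 (2 points).
  x = 5: rhs = 9, matching y values: 3, 16 (2 points).
  x = 6: rhs = 13, matching y values: none (0 points).
  x = 7: rhs = 15, matching y values: none (0 points).
  x = 8: rhs = 2, matching y values: none (0 points).
  x = 9: rhs = 18, matching y values: none (0 points).
  x = 10: rhs = 12, matching y values: none (0 points).
  x = 11: rhs = 9, matching y values: 3, 16 (2 points).
  x = 12: rhs = 15, matching y values: none (0 points).
  x = 13: rhs = 17, matching y values: 6, 13 (2 points).
  x = 14: rhs = 2, matching y values: none (0 points).
  x = 15: rhs = 14, matching y values: none (0 points).
  x = 16: rhs = 2, matching y values: none (0 points).
  x = 17: rhs = 10, matching y values: none (0 points).
  x = 18: rhs = 6, matching y values: 5, 14 (2 points).
Total affine count: 16.
Full point count |E(F_19)| = 16 + 1 = 17.
Hasse bound: |17 − (19+1)| = |-3| = 3 ≤ 2√19 ≈ 8.7178 ✓.


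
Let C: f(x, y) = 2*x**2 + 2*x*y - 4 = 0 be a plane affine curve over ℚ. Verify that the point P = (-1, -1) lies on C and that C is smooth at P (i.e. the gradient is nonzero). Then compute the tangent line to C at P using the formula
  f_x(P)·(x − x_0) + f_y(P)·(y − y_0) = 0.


Tangent line at P: -6*x - 2*y - 8 = 0.

Step 1: f(-1, -1) = 0, so P lies on C.
Step 2: partial derivatives
  f_x(x, y) = 4*x + 2*y, f_y(x, y) = 2*x.
  f_x(P) = -6, f_y(P) = -2 (gradient nonzero, so P is smooth).
Step 3: tangent line at P: -6·(x − -1) + -2·(y − -1) = 0.
Expanding: -6*x - 2*y - 8 = 0.


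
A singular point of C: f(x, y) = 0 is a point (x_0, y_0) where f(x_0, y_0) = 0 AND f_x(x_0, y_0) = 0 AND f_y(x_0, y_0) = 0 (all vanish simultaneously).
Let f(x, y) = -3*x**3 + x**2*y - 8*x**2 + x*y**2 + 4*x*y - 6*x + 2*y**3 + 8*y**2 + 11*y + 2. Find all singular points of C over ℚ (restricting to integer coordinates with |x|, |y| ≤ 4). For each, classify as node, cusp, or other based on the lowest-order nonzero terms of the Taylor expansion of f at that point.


Singular points: {(-1, -1)}; classification: cusp.

Compute partial derivatives:
  f_x = -9*x**2 + 2*x*y - 16*x + y**2 + 4*y - 6.
  f_y = x**2 + 2*x*y + 4*x + 6*y**2 + 16*y + 11.
Scan x_0 ∈ {−4, ..., 4}. For each x_0, f_y(x_0, y) is a polynomial in y; find its integer roots y ∈ {−4, ..., 4}, then test f_x and f at those candidates.
  x = -4: f_y(-4, y) = 6*y**2 + 8*y + 11; no integer root y with |y| ≤ 4.
  x = -3: f_y(-3, y) = 6*y**2 + 10*y + 8; no integer root y with |y| ≤ 4.
  x = -2: f_y(-2, y) = 6*y**2 + 12*y + 7; no integer root y with |y| ≤ 4.
  x = -1: f_y(-1, y) = 6*y**2 + 14*y + 8; vanishes at y ∈ {-1}. (-1, -1): f_x = 0, f = 0 — SINGULAR.
  x = 0: f_y(0, y) = 6*y**2 + 16*y + 11; no integer root y with |y| ≤ 4.
  x = 1: f_y(1, y) = 6*y**2 + 18*y + 16; no integer root y with |y| ≤ 4.
  x = 2: f_y(2, y) = 6*y**2 + 20*y + 23; no integer root y with |y| ≤ 4.
  x = 3: f_y(3, y) = 6*y**2 + 22*y + 32; no integer root y with |y| ≤ 4.
  x = 4: f_y(4, y) = 6*y**2 + 24*y + 43; no integer root y with |y| ≤ 4.
Only singular point on the grid: (-1, -1).
Classify: substitute x = -1 + u, y = -1 + v and expand: f = -3*u**3 + u**2*v + u*v**2 + 2*v**3 + v**2.
No constant or linear terms (consistent with a singular point). Quadratic part: v**2. Cubic part: -3*u**3 + u**2*v + u*v**2 + 2*v**3.
The quadratic part v**2 is a perfect square, so there is a single (double) tangent line v = 0, i.e. y = -1. Restricting the cubic part to that line (v = 0) leaves -3*u**3 ≠ 0, so f is not divisible by v and the branch is v² ≈ 3*u**3 to lowest order — this is a cusp.
Classification: cusp.


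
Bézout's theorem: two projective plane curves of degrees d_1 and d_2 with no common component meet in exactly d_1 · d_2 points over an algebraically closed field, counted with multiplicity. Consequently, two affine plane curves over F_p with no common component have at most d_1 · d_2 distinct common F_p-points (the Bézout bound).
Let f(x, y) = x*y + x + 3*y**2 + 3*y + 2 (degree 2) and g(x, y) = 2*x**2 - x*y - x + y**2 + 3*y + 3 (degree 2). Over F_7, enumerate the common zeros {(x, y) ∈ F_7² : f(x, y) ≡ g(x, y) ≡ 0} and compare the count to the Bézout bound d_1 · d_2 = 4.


Common zeros: ∅; count = 0; Bézout bound = 4.

deg(f) = 2, deg(g) = 2, so Bézout bound = 4.
Scan x ∈ F_7. For each x, list the y ∈ F_7 with f(x, y) ≡ 0 and those with g(x, y) ≡ 0 (mod 7); the common zeros in that column are the intersection.
  x = 0: f ≡ 0 at y ∈ ∅; g ≡ 0 at y ∈ {1, 3}; common: ∅.
  x = 1: f ≡ 0 at y ∈ {3, 5}; g ≡ 0 at y ∈ {1, 4}; common: ∅.
  x = 2: f ≡ 0 at y ∈ ∅; g ≡ 0 at y ∈ {3}; common: ∅.
  x = 3: f ≡ 0 at y ∈ {1, 4}; g ≡ 0 at y ∈ ∅; common: ∅.
  x = 4: f ≡ 0 at y ∈ ∅; g ≡ 0 at y ∈ ∅; common: ∅.
  x = 5: f ≡ 0 at y ∈ {0, 2}; g ≡ 0 at y ∈ {4, 5}; common: ∅.
  x = 6: f ≡ 0 at y ∈ ∅; g ≡ 0 at y ∈ ∅; common: ∅.
Collecting: common zeros = ∅, so the count is 0.
Comparison with the Bézout bound: 0 ≤ 4 = deg(f)·deg(g), as expected for curves with no common component (the affine F_7-count falls short of the bound because intersections may lie at infinity, over extension fields, or carry multiplicity).


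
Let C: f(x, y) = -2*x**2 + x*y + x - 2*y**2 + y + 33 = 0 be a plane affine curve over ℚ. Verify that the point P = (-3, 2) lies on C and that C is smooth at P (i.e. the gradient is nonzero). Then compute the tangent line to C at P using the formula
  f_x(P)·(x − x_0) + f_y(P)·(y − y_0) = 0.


Tangent line at P: 15*x - 10*y + 65 = 0.

Step 1: f(-3, 2) = 0, so P lies on C.
Step 2: partial derivatives
  f_x(x, y) = -4*x + y + 1, f_y(x, y) = x - 4*y + 1.
  f_x(P) = 15, f_y(P) = -10 (gradient nonzero, so P is smooth).
Step 3: tangent line at P: 15·(x − -3) + -10·(y − 2) = 0.
Expanding: 15*x - 10*y + 65 = 0.


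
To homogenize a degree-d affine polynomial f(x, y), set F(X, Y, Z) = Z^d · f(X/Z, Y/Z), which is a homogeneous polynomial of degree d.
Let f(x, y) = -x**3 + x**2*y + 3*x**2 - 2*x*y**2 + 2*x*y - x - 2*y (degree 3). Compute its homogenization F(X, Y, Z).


F(X, Y, Z) = -X**3 + X**2*Y + 3*X**2*Z - 2*X*Y**2 + 2*X*Y*Z - X*Z**2 - 2*Y*Z**2

deg(f) = 3.
Substitute x = X/Z, y = Y/Z into f, then multiply by Z^3.
  monomial -1·x^3·y^0 ↦ -1·X^3·Y^0·Z^0.
  monomial 1·x^2·y^1 ↦ 1·X^2·Y^1·Z^0.
  monomial 3·x^2·y^0 ↦ 3·X^2·Y^0·Z^1.
  monomial -2·x^1·y^2 ↦ -2·X^1·Y^2·Z^0.
  monomial 2·x^1·y^1 ↦ 2·X^1·Y^1·Z^1.
  monomial -1·x^1·y^0 ↦ -1·X^1·Y^0·Z^2.
  monomial -2·x^0·y^1 ↦ -2·X^0·Y^1·Z^2.
Collecting: F(X, Y, Z) = -X**3 + X**2*Y + 3*X**2*Z - 2*X*Y**2 + 2*X*Y*Z - X*Z**2 - 2*Y*Z**2.


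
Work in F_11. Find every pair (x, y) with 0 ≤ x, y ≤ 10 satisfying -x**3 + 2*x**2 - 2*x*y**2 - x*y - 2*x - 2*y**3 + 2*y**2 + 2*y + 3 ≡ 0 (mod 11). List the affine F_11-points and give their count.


Affine F_11-points: {(0, 5), (3, 6), (7, 1), (7, 2), (8, 8), (9, 7), (9, 9), (10, 4), (10, 10)}; count = 9.

For each of the 121 pairs (x, y) ∈ F_11², evaluate f(x, y) mod 11. Record the zeros.
  x = 0: [0↦3, 1↦5, 2↦10, 3↦6, 4↦3, 5↦0, 6↦7, 7↦1, 8↦3, 9↦1, 10↦5]  zeros at y ∈ {5}
  x = 1: [0↦2, 1↦1, 2↦10, 3↦6, 4↦10, 5↦10, 6↦5, 7↦5, 8↦9, 9↦5, 10↦3]  zeros at y ∈ ∅
  x = 2: [0↦10, 1↦6, 2↦8, 3↦4, 4↦4, 5↦7, 6↦1, 7↦7, 8↦2, 9↦7, 10↦10]  zeros at y ∈ ∅
  x = 3: [0↦10, 1↦3, 2↦9, 3↦5, 4↦1, 5↦7, 6↦0, 7↦1, 8↦9, 9↦1, 10↦9]  zeros at y ∈ {6}
  x = 4: [0↦7, 1↦8, 2↦7, 3↦3, 4↦6, 5↦4, 6↦7, 7↦3, 8↦2, 9↦3, 10↦5]  zeros at y ∈ ∅
  x = 5: [0↦6, 1↦4, 2↦7, 3↦3, 4↦2, 5↦3, 6↦5, 7↦7, 8↦8, 9↦7, 10↦3]  zeros at y ∈ ∅
  x = 6: [0↦1, 1↦7, 2↦3, 3↦10, 4↦5, 5↦9, 6↦10, 7↦7, 8↦10, 9↦7, 10↦8]  zeros at y ∈ ∅
  x = 7: [0↦8, 1↦0, 2↦0, 3↦7, 4↦9, 5↦5, 6↦5, 7↦8, 8↦2, 9↦8, 10↦3]  zeros at y ∈ {1, 2}
  x = 8: [0↦10, 1↦10, 2↦3, 3↦10, 4↦8, 5↦7, 6↦6, 7↦4, 8↦0, 9↦4, 10↦4]  zeros at y ∈ {8}
  x = 9: [0↦1, 1↦9, 2↦6, 3↦2, 4↦7, 5↦9, 6↦7, 7↦0, 8↦9, 9↦0, 10↦5]  zeros at y ∈ {7, 9}
  x = 10: [0↦8, 1↦2, 2↦3, 3↦10, 4↦0, 5↦5, 6↦2, 7↦1, 8↦1, 9↦1, 10↦0]  zeros at y ∈ {4, 10}
Collecting zeros: affine points = {(0, 5), (3, 6), (7, 1), (7, 2), (8, 8), (9, 7), (9, 9), (10, 4), (10, 10)}.
Total count |C(F_11)_aff| = 9.


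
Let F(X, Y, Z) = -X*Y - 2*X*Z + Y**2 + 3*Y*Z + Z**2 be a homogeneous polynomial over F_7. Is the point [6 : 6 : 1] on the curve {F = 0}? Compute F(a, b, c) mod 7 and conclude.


F(6,6,1) ≡ 0 (mod 7); P is on the curve.

Evaluate F(6, 6, 1) term-by-term (mod 7).
  -X*Y ↦ -1·6·6·1 = -36
  -2*X*Z ↦ -2·6·1·1 = -12
  Y**2 ↦ 1·1·36·1 = 36
  3*Y*Z ↦ 3·1·6·1 = 18
  Z**2 ↦ 1·1·1·1 = 1
Sum: F(6, 6, 1) = (-36) + (-12) + (36) + (18) + (1) = 7.
Reducing mod 7: 7 ≡ 0 (mod 7).
Since F(a, b, c) ≡ 0 (mod 7), P lies on the curve.


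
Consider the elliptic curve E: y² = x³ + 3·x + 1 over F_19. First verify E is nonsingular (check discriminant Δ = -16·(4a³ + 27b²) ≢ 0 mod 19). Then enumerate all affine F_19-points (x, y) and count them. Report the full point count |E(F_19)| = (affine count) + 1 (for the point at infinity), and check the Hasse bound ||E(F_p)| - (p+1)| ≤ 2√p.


Affine points = {(0, 1), (0, 18), (1, 9), (1, 10), (4, 1), (4, 18), (6, 8), (6, 11), (7, 2), (7, 17), (8, 9), (8, 10), (9, 4), (9, 15), (10, 9), (10, 10), (11, 4), (11, 15), (12, 6), (12, 13), (15, 1), (15, 18), (17, 5), (17, 14), (18, 4), (18, 15)}; affine count = 26; |E(F_19)| = 27.

Discriminant check: Δ ∝ 4a³ + 27b² = 4·3³ + 27·1² = 4·27 + 27·1 ≡ 2 (mod 19). Nonzero ⇒ E is nonsingular.
For each x ∈ F_19, compute rhs = x³ + 3·x + 1 mod 19, then count y ∈ F_19 with y² ≡ rhs.
  x = 0: rhs = 1, matching y values: 1, 18 (2 points).
  x = 1: rhs = 5, matching y values: 9, 10 (2 points).
  x = 2: rhs = 15, matching y values: none (0 points).
  x = 3: rhs = 18, matching y values: none (0 points).
  x = 4: rhs = 1, matching y values: 1, 18 (2 points).
  x = 5: rhs = 8, matching y values: none (0 points).
  x = 6: rhs = 7, matching y values: 8, 11 (2 points).
  x = 7: rhs = 4, matching y values: 2, 17 (2 points).
  x = 8: rhs = 5, matching y values: 9, 10 (2 points).
  x = 9: rhs = 16, matching y values: 4, 15 (2 points).
  x = 10: rhs = 5, matching y values: 9, 10 (2 points).
  x = 11: rhs = 16, matching y values: 4, 15 (2 points).
  x = 12: rhs = 17, matching y values: 6, 13 (2 points).
  x = 13: rhs = 14, matching y values: none (0 points).
  x = 14: rhs = 13, matching y values: none (0 points).
  x = 15: rhs = 1, matching y values: 1, 18 (2 points).
  x = 16: rhs = 3, matching y values: none (0 points).
  x = 17: rhs = 6, matching y values: 5, 14 (2 points).
  x = 18: rhs = 16, matching y values: 4, 15 (2 points).
Total affine count: 26.
Full point count |E(F_19)| = 26 + 1 = 27.
Hasse bound: |27 − (19+1)| = |7| = 7 ≤ 2√19 ≈ 8.7178 ✓.


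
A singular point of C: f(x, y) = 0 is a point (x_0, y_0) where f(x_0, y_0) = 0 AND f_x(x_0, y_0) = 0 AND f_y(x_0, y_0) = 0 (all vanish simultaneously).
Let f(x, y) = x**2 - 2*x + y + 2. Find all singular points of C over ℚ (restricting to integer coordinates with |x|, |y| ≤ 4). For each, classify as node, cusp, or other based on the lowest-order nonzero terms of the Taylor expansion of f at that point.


No singular points in the scanned grid; C is smooth there.

Compute partial derivatives:
  f_x = 2*x - 2.
  f_y = 1.
f_y = 1 is a nonzero constant, so f_y never vanishes: no point (x, y) can satisfy f = f_x = f_y = 0. In particular no (x, y) ∈ {−4, ..., 4}² is singular; the curve is smooth.


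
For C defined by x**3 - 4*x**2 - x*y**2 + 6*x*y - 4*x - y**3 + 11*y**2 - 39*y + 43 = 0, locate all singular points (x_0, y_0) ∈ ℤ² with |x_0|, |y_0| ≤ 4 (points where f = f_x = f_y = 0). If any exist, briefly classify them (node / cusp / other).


Singular points: {(1, 3)}; classification: node.

Compute partial derivatives:
  f_x = 3*x**2 - 8*x - y**2 + 6*y - 4.
  f_y = -2*x*y + 6*x - 3*y**2 + 22*y - 39.
Scan x_0 ∈ {−4, ..., 4}. For each x_0, f_y(x_0, y) is a polynomial in y; find its integer roots y ∈ {−4, ..., 4}, then test f_x and f at those candidates.
  x = -4: f_y(-4, y) = -3*y**2 + 30*y - 63; vanishes at y ∈ {3}. (-4, 3): f_x = 85 ≠ 0.
  x = -3: f_y(-3, y) = -3*y**2 + 28*y - 57; vanishes at y ∈ {3}. (-3, 3): f_x = 56 ≠ 0.
  x = -2: f_y(-2, y) = -3*y**2 + 26*y - 51; vanishes at y ∈ {3}. (-2, 3): f_x = 33 ≠ 0.
  x = -1: f_y(-1, y) = -3*y**2 + 24*y - 45; vanishes at y ∈ {3}. (-1, 3): f_x = 16 ≠ 0.
  x = 0: f_y(0, y) = -3*y**2 + 22*y - 39; vanishes at y ∈ {3}. (0, 3): f_x = 5 ≠ 0.
  x = 1: f_y(1, y) = -3*y**2 + 20*y - 33; vanishes at y ∈ {3}. (1, 3): f_x = 0, f = 0 — SINGULAR.
  x = 2: f_y(2, y) = -3*y**2 + 18*y - 27; vanishes at y ∈ {3}. (2, 3): f_x = 1 ≠ 0.
  x = 3: f_y(3, y) = -3*y**2 + 16*y - 21; vanishes at y ∈ {3}. (3, 3): f_x = 8 ≠ 0.
  x = 4: f_y(4, y) = -3*y**2 + 14*y - 15; vanishes at y ∈ {3}. (4, 3): f_x = 21 ≠ 0.
Only singular point on the grid: (1, 3).
Classify: substitute x = 1 + u, y = 3 + v and expand: f = u**3 - u**2 - u*v**2 - v**3 + v**2.
No constant or linear terms (consistent with a singular point). Quadratic part: -u**2 + v**2. Cubic part: u**3 - u*v**2 - v**3.
The quadratic part v**2 - u**2 = (v − u)(v + u) splits into two distinct linear factors, so there are two distinct tangent lines y − 3 = ±(x − 1) — this is a node (ordinary double point).
Classification: node.


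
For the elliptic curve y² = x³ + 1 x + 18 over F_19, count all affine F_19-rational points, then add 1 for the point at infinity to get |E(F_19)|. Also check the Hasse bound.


Affine points = {(1, 1), (1, 18), (2, 3), (2, 16), (7, 8), (7, 11), (8, 5), (8, 14), (11, 7), (11, 12), (13, 9), (13, 10), (15, 8), (15, 11), (16, 8), (16, 11), (18, 4), (18, 15)}; affine count = 18; |E(F_19)| = 19.

Discriminant check: Δ ∝ 4a³ + 27b² = 4·1³ + 27·18² = 4·1 + 27·324 ≡ 12 (mod 19). Nonzero ⇒ E is nonsingular.
For each x ∈ F_19, compute rhs = x³ + 1·x + 18 mod 19, then count y ∈ F_19 with y² ≡ rhs.
  x = 0: rhs = 18, matching y values: none (0 points).
  x = 1: rhs = 1, matching y values: 1, 18 (2 points).
  x = 2: rhs = 9, matching y values: 3, 16 (2 points).
  x = 3: rhs = 10, matching y values: none (0 points).
  x = 4: rhs = 10, matching y values: none (0 points).
  x = 5: rhs = 15, matching y values: none (0 points).
  x = 6: rhs = 12, matching y values: none (0 points).
  x = 7: rhs = 7, matching y values: 8, 11 (2 points).
  x = 8: rhs = 6, matching y values: 5, 14 (2 points).
  x = 9: rhs = 15, matching y values: none (0 points).
  x = 10: rhs = 2, matching y values: none (0 points).
  x = 11: rhs = 11, matching y values: 7, 12 (2 points).
  x = 12: rhs = 10, matching y values: none (0 points).
  x = 13: rhs = 5, matching y values: 9, 10 (2 points).
  x = 14: rhs = 2, matching y values: none (0 points).
  x = 15: rhs = 7, matching y values: 8, 11 (2 points).
  x = 16: rhs = 7, matching y values: 8, 11 (2 points).
  x = 17: rhs = 8, matching y values: none (0 points).
  x = 18: rhs = 16, matching y values: 4, 15 (2 points).
Total affine count: 18.
Full point count |E(F_19)| = 18 + 1 = 19.
Hasse bound: |19 − (19+1)| = |-1| = 1 ≤ 2√19 ≈ 8.7178 ✓.


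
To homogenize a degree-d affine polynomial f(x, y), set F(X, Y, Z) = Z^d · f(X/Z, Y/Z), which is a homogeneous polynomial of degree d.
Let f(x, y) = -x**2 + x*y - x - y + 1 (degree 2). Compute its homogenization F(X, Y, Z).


F(X, Y, Z) = -X**2 + X*Y - X*Z - Y*Z + Z**2

deg(f) = 2.
Substitute x = X/Z, y = Y/Z into f, then multiply by Z^2.
  monomial -1·x^2·y^0 ↦ -1·X^2·Y^0·Z^0.
  monomial 1·x^1·y^1 ↦ 1·X^1·Y^1·Z^0.
  monomial -1·x^1·y^0 ↦ -1·X^1·Y^0·Z^1.
  monomial -1·x^0·y^1 ↦ -1·X^0·Y^1·Z^1.
  monomial 1·x^0·y^0 ↦ 1·X^0·Y^0·Z^2.
Collecting: F(X, Y, Z) = -X**2 + X*Y - X*Z - Y*Z + Z**2.


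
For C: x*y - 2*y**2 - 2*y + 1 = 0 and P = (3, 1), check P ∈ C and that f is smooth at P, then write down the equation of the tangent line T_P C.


Tangent line at P: x - 3*y = 0.

Step 1: f(3, 1) = 0, so P lies on C.
Step 2: partial derivatives
  f_x(x, y) = y, f_y(x, y) = x - 4*y - 2.
  f_x(P) = 1, f_y(P) = -3 (gradient nonzero, so P is smooth).
Step 3: tangent line at P: 1·(x − 3) + -3·(y − 1) = 0.
Expanding: x - 3*y = 0.


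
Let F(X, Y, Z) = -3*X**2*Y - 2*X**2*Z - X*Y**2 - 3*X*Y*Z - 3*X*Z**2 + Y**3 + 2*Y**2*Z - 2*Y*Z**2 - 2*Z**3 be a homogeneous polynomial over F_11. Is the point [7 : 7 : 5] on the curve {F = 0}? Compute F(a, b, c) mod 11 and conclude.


F(7,7,5) ≡ 4 (mod 11); P is NOT on the curve.

Evaluate F(7, 7, 5) term-by-term (mod 11).
  -3*X**2*Y ↦ -3·49·7·1 = -1029
  -2*X**2*Z ↦ -2·49·1·5 = -490
  -X*Y**2 ↦ -1·7·49·1 = -343
  -3*X*Y*Z ↦ -3·7·7·5 = -735
  -3*X*Z**2 ↦ -3·7·1·25 = -525
  Y**3 ↦ 1·1·343·1 = 343
  2*Y**2*Z ↦ 2·1·49·5 = 490
  -2*Y*Z**2 ↦ -2·1·7·25 = -350
  -2*Z**3 ↦ -2·1·1·125 = -250
Sum: F(7, 7, 5) = (-1029) + (-490) + (-343) + (-735) + (-525) + (343) + (490) + (-350) + (-250) = -2889.
Reducing mod 11: -2889 ≡ 4 (mod 11).
Since F(a, b, c) ≡ 4 ≠ 0 (mod 11), P does NOT lie on the curve.


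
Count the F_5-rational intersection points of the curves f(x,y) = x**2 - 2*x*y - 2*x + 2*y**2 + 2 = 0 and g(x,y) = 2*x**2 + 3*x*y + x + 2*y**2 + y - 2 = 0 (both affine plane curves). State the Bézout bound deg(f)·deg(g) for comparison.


Common zeros: ∅; count = 0; Bézout bound = 4.

deg(f) = 2, deg(g) = 2, so Bézout bound = 4.
Scan x ∈ F_5. For each x, list the y ∈ F_5 with f(x, y) ≡ 0 and those with g(x, y) ≡ 0 (mod 5); the common zeros in that column are the intersection.
  x = 0: f ≡ 0 at y ∈ {2, 3}; g ≡ 0 at y ∈ ∅; common: ∅.
  x = 1: f ≡ 0 at y ∈ {2, 4}; g ≡ 0 at y ∈ ∅; common: ∅.
  x = 2: f ≡ 0 at y ∈ {1}; g ≡ 0 at y ∈ {2}; common: ∅.
  x = 3: f ≡ 0 at y ∈ {0, 3}; g ≡ 0 at y ∈ ∅; common: ∅.
  x = 4: f ≡ 0 at y ∈ {0, 4}; g ≡ 0 at y ∈ ∅; common: ∅.
Collecting: common zeros = ∅, so the count is 0.
Comparison with the Bézout bound: 0 ≤ 4 = deg(f)·deg(g), as expected for curves with no common component (the affine F_5-count falls short of the bound because intersections may lie at infinity, over extension fields, or carry multiplicity).


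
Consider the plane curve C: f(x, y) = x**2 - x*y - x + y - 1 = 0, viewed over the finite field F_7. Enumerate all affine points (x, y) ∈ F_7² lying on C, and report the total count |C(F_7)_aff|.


Affine F_7-points: {(0, 1), (2, 1), (3, 6), (4, 6), (5, 3), (6, 3)}; count = 6.

For each of the 49 pairs (x, y) ∈ F_7², evaluate f(x, y) mod 7. Record the zeros.
  x = 0: [0↦6, 1↦0, 2↦1, 3↦2, 4↦3, 5↦4, 6↦5]  zeros at y ∈ {1}
  x = 1: [0↦6, 1↦6, 2↦6, 3↦6, 4↦6, 5↦6, 6↦6]  zeros at y ∈ ∅
  x = 2: [0↦1, 1↦0, 2↦6, 3↦5, 4↦4, 5↦3, 6↦2]  zeros at y ∈ {1}
  x = 3: [0↦5, 1↦3, 2↦1, 3↦6, 4↦4, 5↦2, 6↦0]  zeros at y ∈ {6}
  x = 4: [0↦4, 1↦1, 2↦5, 3↦2, 4↦6, 5↦3, 6↦0]  zeros at y ∈ {6}
  x = 5: [0↦5, 1↦1, 2↦4, 3↦0, 4↦3, 5↦6, 6↦2]  zeros at y ∈ {3}
  x = 6: [0↦1, 1↦3, 2↦5, 3↦0, 4↦2, 5↦4, 6↦6]  zeros at y ∈ {3}
Collecting zeros: affine points = {(0, 1), (2, 1), (3, 6), (4, 6), (5, 3), (6, 3)}.
Total count |C(F_7)_aff| = 6.


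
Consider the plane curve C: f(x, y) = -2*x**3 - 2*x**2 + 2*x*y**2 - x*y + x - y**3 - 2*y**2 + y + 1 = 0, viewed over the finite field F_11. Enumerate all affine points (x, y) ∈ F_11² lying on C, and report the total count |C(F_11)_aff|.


Affine F_11-points: {(1, 4), (2, 3), (6, 7), (7, 2), (9, 5), (9, 6), (10, 0)}; count = 7.

For each of the 121 pairs (x, y) ∈ F_11², evaluate f(x, y) mod 11. Record the zeros.
  x = 0: [0↦1, 1↦10, 2↦9, 3↦3, 4↦8, 5↦7, 6↦5, 7↦7, 8↦7, 9↦10, 10↦10]  zeros at y ∈ ∅
  x = 1: [0↦9, 1↦8, 2↦1, 3↦4, 4↦0, 5↦5, 6↦2, 7↦7, 8↦3, 9↦6, 10↦10]  zeros at y ∈ {4}
  x = 2: [0↦1, 1↦1, 2↦10, 3↦0, 4↦9, 5↦9, 6↦5, 7↦2, 8↦5, 9↦8, 10↦5]  zeros at y ∈ {3}
  x = 3: [0↦9, 1↦10, 2↦2, 3↦1, 4↦1, 5↦7, 6↦2, 7↦2, 8↦1, 9↦4, 10↦5]  zeros at y ∈ ∅
  x = 4: [0↦10, 1↦1, 2↦9, 3↦6, 4↦8, 5↦9, 6↦3, 7↦6, 8↦1, 9↦4, 10↦9]  zeros at y ∈ ∅
  x = 5: [0↦3, 1↦6, 2↦8, 3↦3, 4↦7, 5↦3, 6↦7, 7↦2, 8↦4, 9↦7, 10↦5]  zeros at y ∈ ∅
  x = 6: [0↦9, 1↦2, 2↦9, 3↦2, 4↦8, 5↦10, 6↦2, 7↦0, 8↦9, 9↦1, 10↦3]  zeros at y ∈ {7}
  x = 7: [0↦5, 1↦10, 2↦0, 3↦2, 4↦10, 5↦7, 6↦9, 7↦10, 8↦4, 9↦7, 10↦2]  zeros at y ∈ {2}
  x = 8: [0↦1, 1↦7, 2↦2, 3↦2, 4↦1, 5↦4, 6↦5, 7↦9, 8↦10, 9↦2, 10↦1]  zeros at y ∈ ∅
  x = 9: [0↦7, 1↦3, 2↦3, 3↦1, 4↦2, 5↦0, 6↦0, 7↦7, 8↦4, 9↦7, 10↦10]  zeros at y ∈ {5, 6}
  x = 10: [0↦0, 1↦8, 2↦2, 3↦9, 4↦1, 5↦5, 6↦4, 7↦3, 8↦7, 9↦10, 10↦6]  zeros at y ∈ {0}
Collecting zeros: affine points = {(1, 4), (2, 3), (6, 7), (7, 2), (9, 5), (9, 6), (10, 0)}.
Total count |C(F_11)_aff| = 7.


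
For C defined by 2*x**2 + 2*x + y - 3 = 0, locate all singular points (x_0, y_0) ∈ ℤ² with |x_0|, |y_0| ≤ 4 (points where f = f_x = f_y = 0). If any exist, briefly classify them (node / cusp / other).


No singular points in the scanned grid; C is smooth there.

Compute partial derivatives:
  f_x = 4*x + 2.
  f_y = 1.
f_y = 1 is a nonzero constant, so f_y never vanishes: no point (x, y) can satisfy f = f_x = f_y = 0. In particular no (x, y) ∈ {−4, ..., 4}² is singular; the curve is smooth.


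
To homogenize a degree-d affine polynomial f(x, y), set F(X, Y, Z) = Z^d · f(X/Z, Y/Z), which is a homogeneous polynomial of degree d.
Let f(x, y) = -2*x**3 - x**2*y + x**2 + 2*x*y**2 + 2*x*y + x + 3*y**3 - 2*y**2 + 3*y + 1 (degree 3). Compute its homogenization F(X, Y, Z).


F(X, Y, Z) = -2*X**3 - X**2*Y + X**2*Z + 2*X*Y**2 + 2*X*Y*Z + X*Z**2 + 3*Y**3 - 2*Y**2*Z + 3*Y*Z**2 + Z**3

deg(f) = 3.
Substitute x = X/Z, y = Y/Z into f, then multiply by Z^3.
  monomial -2·x^3·y^0 ↦ -2·X^3·Y^0·Z^0.
  monomial -1·x^2·y^1 ↦ -1·X^2·Y^1·Z^0.
  monomial 1·x^2·y^0 ↦ 1·X^2·Y^0·Z^1.
  monomial 2·x^1·y^2 ↦ 2·X^1·Y^2·Z^0.
  monomial 2·x^1·y^1 ↦ 2·X^1·Y^1·Z^1.
  monomial 1·x^1·y^0 ↦ 1·X^1·Y^0·Z^2.
  monomial 3·x^0·y^3 ↦ 3·X^0·Y^3·Z^0.
  monomial -2·x^0·y^2 ↦ -2·X^0·Y^2·Z^1.
  monomial 3·x^0·y^1 ↦ 3·X^0·Y^1·Z^2.
  monomial 1·x^0·y^0 ↦ 1·X^0·Y^0·Z^3.
Collecting: F(X, Y, Z) = -2*X**3 - X**2*Y + X**2*Z + 2*X*Y**2 + 2*X*Y*Z + X*Z**2 + 3*Y**3 - 2*Y**2*Z + 3*Y*Z**2 + Z**3.


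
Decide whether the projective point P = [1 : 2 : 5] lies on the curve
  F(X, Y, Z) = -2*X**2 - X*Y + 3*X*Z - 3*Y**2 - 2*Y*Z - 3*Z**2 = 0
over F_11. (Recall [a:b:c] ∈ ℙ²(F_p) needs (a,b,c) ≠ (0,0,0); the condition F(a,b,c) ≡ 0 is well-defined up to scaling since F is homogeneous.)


F(1,2,5) ≡ 3 (mod 11); P is NOT on the curve.

Evaluate F(1, 2, 5) term-by-term (mod 11).
  -2*X**2 ↦ -2·1·1·1 = -2
  -X*Y ↦ -1·1·2·1 = -2
  3*X*Z ↦ 3·1·1·5 = 15
  -3*Y**2 ↦ -3·1·4·1 = -12
  -2*Y*Z ↦ -2·1·2·5 = -20
  -3*Z**2 ↦ -3·1·1·25 = -75
Sum: F(1, 2, 5) = (-2) + (-2) + (15) + (-12) + (-20) + (-75) = -96.
Reducing mod 11: -96 ≡ 3 (mod 11).
Since F(a, b, c) ≡ 3 ≠ 0 (mod 11), P does NOT lie on the curve.


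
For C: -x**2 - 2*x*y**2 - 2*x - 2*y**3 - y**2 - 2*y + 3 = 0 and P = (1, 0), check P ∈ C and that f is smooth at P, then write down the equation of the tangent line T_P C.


Tangent line at P: -4*x - 2*y + 4 = 0.

Step 1: f(1, 0) = 0, so P lies on C.
Step 2: partial derivatives
  f_x(x, y) = -2*x - 2*y**2 - 2, f_y(x, y) = -4*x*y - 6*y**2 - 2*y - 2.
  f_x(P) = -4, f_y(P) = -2 (gradient nonzero, so P is smooth).
Step 3: tangent line at P: -4·(x − 1) + -2·(y − 0) = 0.
Expanding: -4*x - 2*y + 4 = 0.


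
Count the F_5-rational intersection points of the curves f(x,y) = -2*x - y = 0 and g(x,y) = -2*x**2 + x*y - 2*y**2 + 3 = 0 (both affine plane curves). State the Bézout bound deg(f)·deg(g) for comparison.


Common zeros: {(2, 1), (3, 4)}; count = 2; Bézout bound = 2.

deg(f) = 1, deg(g) = 2, so Bézout bound = 2.
Scan x ∈ F_5. For each x, list the y ∈ F_5 with f(x, y) ≡ 0 and those with g(x, y) ≡ 0 (mod 5); the common zeros in that column are the intersection.
  x = 0: f ≡ 0 at y ∈ {0}; g ≡ 0 at y ∈ {2, 3}; common: ∅.
  x = 1: f ≡ 0 at y ∈ {3}; g ≡ 0 at y ∈ {1, 2}; common: ∅.
  x = 2: f ≡ 0 at y ∈ {1}; g ≡ 0 at y ∈ {0, 1}; common: {1}.
  x = 3: f ≡ 0 at y ∈ {4}; g ≡ 0 at y ∈ {0, 4}; common: {4}.
  x = 4: f ≡ 0 at y ∈ {2}; g ≡ 0 at y ∈ {3, 4}; common: ∅.
Collecting: common zeros = {(2, 1), (3, 4)}, so the count is 2.
Comparison with the Bézout bound: 2 ≤ 2 = deg(f)·deg(g), as expected for curves with no common component (the bound is attained).


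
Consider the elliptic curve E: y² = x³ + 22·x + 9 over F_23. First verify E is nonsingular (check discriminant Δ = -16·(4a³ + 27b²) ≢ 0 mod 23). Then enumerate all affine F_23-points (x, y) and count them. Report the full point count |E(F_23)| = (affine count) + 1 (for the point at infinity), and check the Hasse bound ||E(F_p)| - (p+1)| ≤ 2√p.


Affine points = {(0, 3), (0, 20), (1, 3), (1, 20), (4, 0), (6, 9), (6, 14), (7, 0), (9, 4), (9, 19), (11, 8), (11, 15), (12, 0), (13, 10), (13, 13), (14, 5), (14, 18), (16, 8), (16, 15), (17, 11), (17, 12), (18, 2), (18, 21), (19, 8), (19, 15), (20, 10), (20, 13), (21, 7), (21, 16), (22, 3), (22, 20)}; affine count = 31; |E(F_23)| = 32.

Discriminant check: Δ ∝ 4a³ + 27b² = 4·22³ + 27·9² = 4·10648 + 27·81 ≡ 21 (mod 23). Nonzero ⇒ E is nonsingular.
For each x ∈ F_23, compute rhs = x³ + 22·x + 9 mod 23, then count y ∈ F_23 with y² ≡ rhs.
  x = 0: rhs = 9, matching y values: 3, 20 (2 points).
  x = 1: rhs = 9, matching y values: 3, 20 (2 points).
  x = 2: rhs = 15, matching y values: none (0 points).
  x = 3: rhs = 10, matching y values: none (0 points).
  x = 4: rhs = 0, matching y values: 0 (1 points).
  x = 5: rhs = 14, matching y values: none (0 points).
  x = 6: rhs = 12, matching y values: 9, 14 (2 points).
  x = 7: rhs = 0, matching y values: 0 (1 points).
  x = 8: rhs = 7, matching y values: none (0 points).
  x = 9: rhs = 16, matching y values: 4, 19 (2 points).
  x = 10: rhs = 10, matching y values: none (0 points).
  x = 11: rhs = 18, matching y values: 8, 15 (2 points).
  x = 12: rhs = 0, matching y values: 0 (1 points).
  x = 13: rhs = 8, matching y values: 10, 13 (2 points).
  x = 14: rhs = 2, matching y values: 5, 18 (2 points).
  x = 15: rhs = 11, matching y values: none (0 points).
  x = 16: rhs = 18, matching y values: 8, 15 (2 points).
  x = 17: rhs = 6, matching y values: 11, 12 (2 points).
  x = 18: rhs = 4, matching y values: 2, 21 (2 points).
  x = 19: rhs = 18, matching y values: 8, 15 (2 points).
  x = 20: rhs = 8, matching y values: 10, 13 (2 points).
  x = 21: rhs = 3, matching y values: 7, 16 (2 points).
  x = 22: rhs = 9, matching y values: 3, 20 (2 points).
Total affine count: 31.
Full point count |E(F_23)| = 31 + 1 = 32.
Hasse bound: |32 − (23+1)| = |8| = 8 ≤ 2√23 ≈ 9.5917 ✓.
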